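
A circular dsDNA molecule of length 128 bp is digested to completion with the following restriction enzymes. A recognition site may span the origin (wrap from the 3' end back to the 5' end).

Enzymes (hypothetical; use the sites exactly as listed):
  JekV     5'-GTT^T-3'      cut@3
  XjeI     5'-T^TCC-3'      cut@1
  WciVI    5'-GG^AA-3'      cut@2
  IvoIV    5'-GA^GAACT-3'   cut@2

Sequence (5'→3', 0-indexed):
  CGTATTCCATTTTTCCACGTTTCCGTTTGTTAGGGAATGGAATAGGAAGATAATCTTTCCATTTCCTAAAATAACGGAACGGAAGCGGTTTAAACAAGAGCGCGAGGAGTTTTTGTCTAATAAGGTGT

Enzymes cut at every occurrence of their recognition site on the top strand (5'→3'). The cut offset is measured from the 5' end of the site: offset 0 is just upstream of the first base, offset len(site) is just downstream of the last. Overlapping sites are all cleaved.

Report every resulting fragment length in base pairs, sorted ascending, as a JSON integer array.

[5,5,6,6,6,8,8,8,8,11,14,21,22]

Scan for sites:
  JekV GTTT/3: at [18, 24, 87, 108] ⇒ [21, 27, 90, 111]
  XjeI TTCC/1: at [4, 12, 20, 56, 62] ⇒ [5, 13, 21, 57, 63]
  WciVI GGAA/2: at [33, 38, 44, 75, 80] ⇒ [35, 40, 46, 77, 82]
  IvoIV (GAGAACT, off=2): no sites

Pooled cuts: [5, 13, 21, 27, 35, 40, 46, 57, 63, 77, 82, 90, 111]

Fragments:
  5→13: 8 bp
  13→21: 8 bp
  21→27: 6 bp
  27→35: 8 bp
  35→40: 5 bp
  40→46: 6 bp
  46→57: 11 bp
  57→63: 6 bp
  63→77: 14 bp
  77→82: 5 bp
  82→90: 8 bp
  90→111: 21 bp
  111→5 (wrap): 128-111+5 = 22 bp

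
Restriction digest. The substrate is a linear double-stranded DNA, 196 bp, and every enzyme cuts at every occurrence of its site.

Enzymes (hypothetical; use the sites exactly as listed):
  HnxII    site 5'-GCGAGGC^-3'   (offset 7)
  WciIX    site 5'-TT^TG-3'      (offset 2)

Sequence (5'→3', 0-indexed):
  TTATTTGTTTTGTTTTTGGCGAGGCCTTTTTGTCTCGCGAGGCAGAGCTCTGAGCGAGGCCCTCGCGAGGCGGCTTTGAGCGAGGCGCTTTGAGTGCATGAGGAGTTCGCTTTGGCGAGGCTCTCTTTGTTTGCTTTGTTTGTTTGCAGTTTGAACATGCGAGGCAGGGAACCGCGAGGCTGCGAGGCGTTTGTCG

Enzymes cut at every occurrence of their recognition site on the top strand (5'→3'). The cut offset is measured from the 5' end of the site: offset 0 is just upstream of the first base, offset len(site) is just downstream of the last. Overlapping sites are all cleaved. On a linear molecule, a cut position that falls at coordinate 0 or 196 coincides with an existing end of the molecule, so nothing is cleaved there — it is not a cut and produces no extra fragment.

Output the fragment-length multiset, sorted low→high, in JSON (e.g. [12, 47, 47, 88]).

[3,4,4,4,4,5,5,5,5,5,5,6,6,7,8,9,9,10,11,13,14,15,17,22]

Site scan:
  HnxII GCGAGGC/7: at [18, 36, 53, 64, 79, 114, 158, 173, 181] ⇒ [25, 43, 60, 71, 86, 121, 165, 180, 188]
  WciIX TTTG/2: at [3, 8, 14, 28, 74, 88, 110, 125, 129, 134, 138, 142, 149, 189] ⇒ [5, 10, 16, 30, 76, 90, 112, 127, 131, 136, 140, 144, 151, 191]

Pooled cuts: [5, 10, 16, 25, 30, 43, 60, 71, 76, 86, 90, 112, 121, 127, 131, 136, 140, 144, 151, 165, 180, 188, 191]

Fragments:
  [0,5): 5 bp
  [5,10): 5 bp
  [10,16): 6 bp
  [16,25): 9 bp
  [25,30): 5 bp
  [30,43): 13 bp
  [43,60): 17 bp
  [60,71): 11 bp
  [71,76): 5 bp
  [76,86): 10 bp
  [86,90): 4 bp
  [90,112): 22 bp
  [112,121): 9 bp
  [121,127): 6 bp
  [127,131): 4 bp
  [131,136): 5 bp
  [136,140): 4 bp
  [140,144): 4 bp
  [144,151): 7 bp
  [151,165): 14 bp
  [165,180): 15 bp
  [180,188): 8 bp
  [188,191): 3 bp
  [191,196): 5 bp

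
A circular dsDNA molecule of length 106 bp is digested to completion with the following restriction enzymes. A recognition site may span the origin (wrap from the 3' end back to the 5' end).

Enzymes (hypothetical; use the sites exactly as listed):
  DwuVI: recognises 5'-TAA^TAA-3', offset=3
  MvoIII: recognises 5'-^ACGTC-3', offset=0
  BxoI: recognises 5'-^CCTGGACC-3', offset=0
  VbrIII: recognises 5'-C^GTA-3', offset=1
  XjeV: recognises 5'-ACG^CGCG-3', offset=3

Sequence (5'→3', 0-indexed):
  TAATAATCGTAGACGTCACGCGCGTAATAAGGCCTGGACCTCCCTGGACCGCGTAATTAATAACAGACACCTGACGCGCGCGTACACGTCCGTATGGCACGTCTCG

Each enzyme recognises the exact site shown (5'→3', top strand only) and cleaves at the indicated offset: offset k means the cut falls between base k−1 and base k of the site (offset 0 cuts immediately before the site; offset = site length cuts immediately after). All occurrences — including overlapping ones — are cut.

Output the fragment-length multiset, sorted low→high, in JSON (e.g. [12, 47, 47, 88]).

Site scan:
  DwuVI TAATAA/3: at [0, 24, 57] ⇒ [3, 27, 60]
  MvoIII ACGTC/0: at [12, 85, 98] ⇒ [12, 85, 98]
  BxoI CCTGGACC/0: at [32, 42] ⇒ [32, 42]
  VbrIII CGTA/1: at [7, 22, 51, 80, 90, 104] ⇒ [8, 23, 52, 81, 91, 105]
  XjeV ACGCGCG/3: at [17, 73] ⇒ [20, 76]

Pooled cuts: [3, 8, 12, 20, 23, 27, 32, 42, 52, 60, 76, 81, 85, 91, 98, 105]

Fragment lengths:
  3→8: 5 bp
  8→12: 4 bp
  12→20: 8 bp
  20→23: 3 bp
  23→27: 4 bp
  27→32: 5 bp
  32→42: 10 bp
  42→52: 10 bp
  52→60: 8 bp
  60→76: 16 bp
  76→81: 5 bp
  81→85: 4 bp
  85→91: 6 bp
  91→98: 7 bp
  98→105: 7 bp
  105→3 (wrap): 106-105+3 = 4 bp

[3,4,4,4,4,5,5,5,6,7,7,8,8,10,10,16]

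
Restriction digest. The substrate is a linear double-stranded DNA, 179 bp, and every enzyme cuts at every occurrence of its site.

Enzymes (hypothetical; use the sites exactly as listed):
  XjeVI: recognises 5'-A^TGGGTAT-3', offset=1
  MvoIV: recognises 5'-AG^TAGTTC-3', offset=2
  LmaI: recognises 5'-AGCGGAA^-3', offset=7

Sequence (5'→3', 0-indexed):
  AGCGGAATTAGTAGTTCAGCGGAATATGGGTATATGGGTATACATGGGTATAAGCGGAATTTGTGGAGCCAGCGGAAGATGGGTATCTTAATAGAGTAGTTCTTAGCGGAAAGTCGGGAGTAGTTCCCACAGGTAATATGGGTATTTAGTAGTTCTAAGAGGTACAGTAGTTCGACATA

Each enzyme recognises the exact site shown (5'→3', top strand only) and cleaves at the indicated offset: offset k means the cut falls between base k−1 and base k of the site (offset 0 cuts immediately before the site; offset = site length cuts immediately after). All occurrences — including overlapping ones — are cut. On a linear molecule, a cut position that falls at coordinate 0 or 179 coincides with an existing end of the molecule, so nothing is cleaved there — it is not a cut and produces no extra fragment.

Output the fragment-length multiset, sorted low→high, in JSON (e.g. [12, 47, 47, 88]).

Site scan:
  XjeVI (ATGGGTAT, off=1): starts [25, 33, 43, 78, 137] → cuts [26, 34, 44, 79, 138]
  MvoIV (AGTAGTTC, off=2): starts [9, 94, 118, 147, 165] → cuts [11, 96, 120, 149, 167]
  LmaI (AGCGGAA, off=7): starts [0, 17, 52, 70, 104] → cuts [7, 24, 59, 77, 111]

All cut coordinates (distinct, sorted): [7, 11, 24, 26, 34, 44, 59, 77, 79, 96, 111, 120, 138, 149, 167]

Fragments:
  [0,7): 7 bp
  [7,11): 4 bp
  [11,24): 13 bp
  [24,26): 2 bp
  [26,34): 8 bp
  [34,44): 10 bp
  [44,59): 15 bp
  [59,77): 18 bp
  [77,79): 2 bp
  [79,96): 17 bp
  [96,111): 15 bp
  [111,120): 9 bp
  [120,138): 18 bp
  [138,149): 11 bp
  [149,167): 18 bp
  [167,179): 12 bp

[2,2,4,7,8,9,10,11,12,13,15,15,17,18,18,18]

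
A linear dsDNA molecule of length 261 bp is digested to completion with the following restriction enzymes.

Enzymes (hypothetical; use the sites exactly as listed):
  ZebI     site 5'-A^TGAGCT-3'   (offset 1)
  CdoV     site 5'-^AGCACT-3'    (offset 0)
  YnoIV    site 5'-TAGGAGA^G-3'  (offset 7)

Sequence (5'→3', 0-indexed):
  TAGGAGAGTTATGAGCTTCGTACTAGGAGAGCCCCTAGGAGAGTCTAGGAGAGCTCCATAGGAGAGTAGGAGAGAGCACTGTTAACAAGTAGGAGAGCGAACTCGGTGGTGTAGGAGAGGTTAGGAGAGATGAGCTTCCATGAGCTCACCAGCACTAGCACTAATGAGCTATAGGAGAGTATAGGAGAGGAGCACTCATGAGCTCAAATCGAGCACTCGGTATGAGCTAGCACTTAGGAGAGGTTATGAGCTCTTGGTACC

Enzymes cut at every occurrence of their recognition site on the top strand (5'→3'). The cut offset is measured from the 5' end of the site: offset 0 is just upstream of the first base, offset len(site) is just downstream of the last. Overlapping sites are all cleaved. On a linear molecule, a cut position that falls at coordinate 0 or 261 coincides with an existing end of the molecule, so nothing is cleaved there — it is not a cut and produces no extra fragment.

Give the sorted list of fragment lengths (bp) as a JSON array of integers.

[1,2,2,4,5,6,6,7,8,8,8,10,10,10,10,10,11,12,13,13,13,14,15,19,22,22]

Site scan:
  ZebI (ATGAGCT, off=1): starts [10, 129, 139, 163, 197, 221, 245] → cuts [11, 130, 140, 164, 198, 222, 246]
  CdoV (AGCACT, off=0): starts [74, 150, 156, 190, 211, 228] → cuts [74, 150, 156, 190, 211, 228]
  YnoIV (TAGGAGAG, off=7): starts [0, 23, 35, 45, 58, 66, 89, 111, 121, 171, 181, 234] → cuts [7, 30, 42, 52, 65, 73, 96, 118, 128, 178, 188, 241]

Pooled cuts: [7, 11, 30, 42, 52, 65, 73, 74, 96, 118, 128, 130, 140, 150, 156, 164, 178, 188, 190, 198, 211, 222, 228, 241, 246]

Fragments:
  [0,7): 7 bp
  [7,11): 4 bp
  [11,30): 19 bp
  [30,42): 12 bp
  [42,52): 10 bp
  [52,65): 13 bp
  [65,73): 8 bp
  [73,74): 1 bp
  [74,96): 22 bp
  [96,118): 22 bp
  [118,128): 10 bp
  [128,130): 2 bp
  [130,140): 10 bp
  [140,150): 10 bp
  [150,156): 6 bp
  [156,164): 8 bp
  [164,178): 14 bp
  [178,188): 10 bp
  [188,190): 2 bp
  [190,198): 8 bp
  [198,211): 13 bp
  [211,222): 11 bp
  [222,228): 6 bp
  [228,241): 13 bp
  [241,246): 5 bp
  [246,261): 15 bp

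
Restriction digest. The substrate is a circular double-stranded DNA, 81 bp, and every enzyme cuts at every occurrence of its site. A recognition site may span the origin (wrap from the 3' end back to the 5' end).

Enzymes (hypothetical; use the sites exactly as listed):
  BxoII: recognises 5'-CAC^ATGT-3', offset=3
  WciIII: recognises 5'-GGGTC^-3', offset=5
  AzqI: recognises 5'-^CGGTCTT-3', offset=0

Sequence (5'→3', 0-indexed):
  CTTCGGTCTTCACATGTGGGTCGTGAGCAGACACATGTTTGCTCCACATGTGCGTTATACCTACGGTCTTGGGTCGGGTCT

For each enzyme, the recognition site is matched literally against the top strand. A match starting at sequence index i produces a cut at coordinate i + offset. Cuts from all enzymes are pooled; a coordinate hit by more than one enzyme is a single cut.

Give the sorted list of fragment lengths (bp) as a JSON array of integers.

Site scan:
  BxoII (CACATGT, off=3): starts [10, 31, 44] → cuts [13, 34, 47]
  WciIII (GGGTC, off=5): starts [17, 70, 75] → cuts [22, 75, 80]
  AzqI (CGGTCTT, off=0): starts [3, 63] → cuts [3, 63]

All cut coordinates (distinct, sorted): [3, 13, 22, 34, 47, 63, 75, 80]

Fragment lengths:
  3→13: 10 bp
  13→22: 9 bp
  22→34: 12 bp
  34→47: 13 bp
  47→63: 16 bp
  63→75: 12 bp
  75→80: 5 bp
  80→3 (wrap): 81-80+3 = 4 bp

[4,5,9,10,12,12,13,16]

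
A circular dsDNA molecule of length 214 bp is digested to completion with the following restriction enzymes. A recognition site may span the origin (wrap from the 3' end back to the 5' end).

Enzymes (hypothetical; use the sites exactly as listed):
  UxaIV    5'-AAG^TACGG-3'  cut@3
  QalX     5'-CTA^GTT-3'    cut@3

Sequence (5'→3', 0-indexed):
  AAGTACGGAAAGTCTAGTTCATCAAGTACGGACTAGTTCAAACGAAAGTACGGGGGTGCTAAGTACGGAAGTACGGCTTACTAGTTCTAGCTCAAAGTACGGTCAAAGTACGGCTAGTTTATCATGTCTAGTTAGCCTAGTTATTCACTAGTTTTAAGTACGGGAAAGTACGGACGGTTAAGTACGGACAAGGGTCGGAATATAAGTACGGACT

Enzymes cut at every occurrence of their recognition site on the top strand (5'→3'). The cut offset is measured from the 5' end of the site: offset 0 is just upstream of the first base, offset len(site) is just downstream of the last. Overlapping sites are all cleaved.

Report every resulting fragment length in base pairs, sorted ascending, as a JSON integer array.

[8,8,8,9,9,10,10,11,11,11,12,13,13,14,14,14,15,24]

Per-enzyme occurrences:
  UxaIV AAGTACGG/3: at [0, 23, 45, 60, 68, 94, 105, 155, 165, 179, 203] ⇒ [3, 26, 48, 63, 71, 97, 108, 158, 168, 182, 206]
  QalX CTAGTT/3: at [13, 32, 80, 113, 127, 136, 147] ⇒ [16, 35, 83, 116, 130, 139, 150]

All cut coordinates (distinct, sorted): [3, 16, 26, 35, 48, 63, 71, 83, 97, 108, 116, 130, 139, 150, 158, 168, 182, 206]

Fragment lengths:
  3→16: 13 bp
  16→26: 10 bp
  26→35: 9 bp
  35→48: 13 bp
  48→63: 15 bp
  63→71: 8 bp
  71→83: 12 bp
  83→97: 14 bp
  97→108: 11 bp
  108→116: 8 bp
  116→130: 14 bp
  130→139: 9 bp
  139→150: 11 bp
  150→158: 8 bp
  158→168: 10 bp
  168→182: 14 bp
  182→206: 24 bp
  206→3 (wrap): 214-206+3 = 11 bp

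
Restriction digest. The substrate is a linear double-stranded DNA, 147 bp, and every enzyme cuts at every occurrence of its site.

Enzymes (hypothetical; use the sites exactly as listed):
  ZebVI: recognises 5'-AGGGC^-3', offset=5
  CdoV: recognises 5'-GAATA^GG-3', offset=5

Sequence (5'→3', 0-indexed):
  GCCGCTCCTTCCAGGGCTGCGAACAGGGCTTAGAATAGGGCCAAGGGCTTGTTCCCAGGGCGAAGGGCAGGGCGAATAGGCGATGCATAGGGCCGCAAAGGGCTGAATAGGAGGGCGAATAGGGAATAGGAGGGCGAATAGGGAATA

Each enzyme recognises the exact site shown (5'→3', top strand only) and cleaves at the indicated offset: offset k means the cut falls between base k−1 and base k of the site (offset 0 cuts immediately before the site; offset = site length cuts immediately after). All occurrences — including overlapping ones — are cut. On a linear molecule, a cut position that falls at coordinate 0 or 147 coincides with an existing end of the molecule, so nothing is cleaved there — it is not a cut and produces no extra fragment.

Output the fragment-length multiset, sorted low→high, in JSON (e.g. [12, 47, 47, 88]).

[4,5,5,5,5,6,7,7,7,7,7,7,8,10,12,13,15,17]

Site scan:
  ZebVI AGGGC/5: at [12, 24, 36, 43, 56, 63, 68, 88, 98, 111, 130] ⇒ [17, 29, 41, 48, 61, 68, 73, 93, 103, 116, 135]
  CdoV GAATAGG/5: at [32, 73, 104, 116, 123, 135] ⇒ [37, 78, 109, 121, 128, 140]

Pooled cuts: [17, 29, 37, 41, 48, 61, 68, 73, 78, 93, 103, 109, 116, 121, 128, 135, 140]

Fragments:
  [0,17): 17 bp
  [17,29): 12 bp
  [29,37): 8 bp
  [37,41): 4 bp
  [41,48): 7 bp
  [48,61): 13 bp
  [61,68): 7 bp
  [68,73): 5 bp
  [73,78): 5 bp
  [78,93): 15 bp
  [93,103): 10 bp
  [103,109): 6 bp
  [109,116): 7 bp
  [116,121): 5 bp
  [121,128): 7 bp
  [128,135): 7 bp
  [135,140): 5 bp
  [140,147): 7 bp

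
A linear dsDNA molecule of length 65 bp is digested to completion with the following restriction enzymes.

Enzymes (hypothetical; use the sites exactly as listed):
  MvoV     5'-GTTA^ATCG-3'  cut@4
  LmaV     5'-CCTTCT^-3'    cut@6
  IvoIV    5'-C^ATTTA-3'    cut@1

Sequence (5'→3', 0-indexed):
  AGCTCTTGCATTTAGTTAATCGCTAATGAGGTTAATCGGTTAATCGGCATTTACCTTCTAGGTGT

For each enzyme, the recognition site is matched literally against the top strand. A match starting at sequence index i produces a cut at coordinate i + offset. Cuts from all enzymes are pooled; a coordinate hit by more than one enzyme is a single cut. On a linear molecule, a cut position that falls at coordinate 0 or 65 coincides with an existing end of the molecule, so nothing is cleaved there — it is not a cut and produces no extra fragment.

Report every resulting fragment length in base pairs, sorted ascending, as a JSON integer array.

[6,6,8,9,9,11,16]

Scan for sites:
  MvoV GTTAATCG/4: at [14, 30, 38] ⇒ [18, 34, 42]
  LmaV CCTTCT/6: at [53] ⇒ [59]
  IvoIV CATTTA/1: at [8, 47] ⇒ [9, 48]

Pooled cuts: [9, 18, 34, 42, 48, 59]

Fragment lengths:
  [0,9): 9 bp
  [9,18): 9 bp
  [18,34): 16 bp
  [34,42): 8 bp
  [42,48): 6 bp
  [48,59): 11 bp
  [59,65): 6 bp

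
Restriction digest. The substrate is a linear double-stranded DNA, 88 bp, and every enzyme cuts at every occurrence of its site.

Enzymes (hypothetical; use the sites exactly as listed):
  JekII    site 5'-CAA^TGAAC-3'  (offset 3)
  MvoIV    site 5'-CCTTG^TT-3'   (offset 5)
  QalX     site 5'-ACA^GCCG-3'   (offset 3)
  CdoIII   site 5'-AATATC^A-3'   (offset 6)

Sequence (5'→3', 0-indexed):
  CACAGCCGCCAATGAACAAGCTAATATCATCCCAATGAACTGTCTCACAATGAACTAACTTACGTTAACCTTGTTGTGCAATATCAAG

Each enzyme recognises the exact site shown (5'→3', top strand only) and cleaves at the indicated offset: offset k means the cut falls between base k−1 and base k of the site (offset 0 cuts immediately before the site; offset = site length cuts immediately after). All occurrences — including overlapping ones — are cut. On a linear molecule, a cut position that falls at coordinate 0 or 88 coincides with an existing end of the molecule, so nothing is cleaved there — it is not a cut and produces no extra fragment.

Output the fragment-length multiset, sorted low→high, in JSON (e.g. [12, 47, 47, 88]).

Site scan:
  JekII CAATGAAC/3: at [9, 32, 47] ⇒ [12, 35, 50]
  MvoIV CCTTGTT/5: at [68] ⇒ [73]
  QalX ACAGCCG/3: at [1] ⇒ [4]
  CdoIII AATATCA/6: at [22, 79] ⇒ [28, 85]

Pooled cuts: [4, 12, 28, 35, 50, 73, 85]

Fragment lengths:
  [0,4): 4 bp
  [4,12): 8 bp
  [12,28): 16 bp
  [28,35): 7 bp
  [35,50): 15 bp
  [50,73): 23 bp
  [73,85): 12 bp
  [85,88): 3 bp

[3,4,7,8,12,15,16,23]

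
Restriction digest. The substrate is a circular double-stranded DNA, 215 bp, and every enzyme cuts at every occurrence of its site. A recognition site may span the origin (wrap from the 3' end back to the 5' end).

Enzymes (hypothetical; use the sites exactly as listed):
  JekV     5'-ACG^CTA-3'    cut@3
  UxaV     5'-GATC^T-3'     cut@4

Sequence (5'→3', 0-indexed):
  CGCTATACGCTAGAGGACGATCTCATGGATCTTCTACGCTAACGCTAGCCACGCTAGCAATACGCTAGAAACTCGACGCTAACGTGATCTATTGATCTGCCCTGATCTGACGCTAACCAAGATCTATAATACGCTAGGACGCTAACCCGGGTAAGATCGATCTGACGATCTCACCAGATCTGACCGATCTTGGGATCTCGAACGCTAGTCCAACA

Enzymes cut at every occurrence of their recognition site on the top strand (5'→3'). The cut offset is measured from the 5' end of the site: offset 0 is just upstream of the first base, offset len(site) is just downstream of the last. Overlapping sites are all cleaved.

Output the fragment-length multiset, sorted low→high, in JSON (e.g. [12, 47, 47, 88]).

Scan for sites:
  JekV ACGCTA/3: at [6, 35, 41, 50, 61, 75, 109, 130, 138, 201, 214] ⇒ [2, 9, 38, 44, 53, 64, 78, 112, 133, 141, 204]
  UxaV GATCT/4: at [18, 27, 85, 93, 103, 120, 158, 166, 176, 185, 193] ⇒ [22, 31, 89, 97, 107, 124, 162, 170, 180, 189, 197]

Pooled cuts: [2, 9, 22, 31, 38, 44, 53, 64, 78, 89, 97, 107, 112, 124, 133, 141, 162, 170, 180, 189, 197, 204]

Fragments:
  2→9: 7 bp
  9→22: 13 bp
  22→31: 9 bp
  31→38: 7 bp
  38→44: 6 bp
  44→53: 9 bp
  53→64: 11 bp
  64→78: 14 bp
  78→89: 11 bp
  89→97: 8 bp
  97→107: 10 bp
  107→112: 5 bp
  112→124: 12 bp
  124→133: 9 bp
  133→141: 8 bp
  141→162: 21 bp
  162→170: 8 bp
  170→180: 10 bp
  180→189: 9 bp
  189→197: 8 bp
  197→204: 7 bp
  204→2 (wrap): 215-204+2 = 13 bp

[5,6,7,7,7,8,8,8,8,9,9,9,9,10,10,11,11,12,13,13,14,21]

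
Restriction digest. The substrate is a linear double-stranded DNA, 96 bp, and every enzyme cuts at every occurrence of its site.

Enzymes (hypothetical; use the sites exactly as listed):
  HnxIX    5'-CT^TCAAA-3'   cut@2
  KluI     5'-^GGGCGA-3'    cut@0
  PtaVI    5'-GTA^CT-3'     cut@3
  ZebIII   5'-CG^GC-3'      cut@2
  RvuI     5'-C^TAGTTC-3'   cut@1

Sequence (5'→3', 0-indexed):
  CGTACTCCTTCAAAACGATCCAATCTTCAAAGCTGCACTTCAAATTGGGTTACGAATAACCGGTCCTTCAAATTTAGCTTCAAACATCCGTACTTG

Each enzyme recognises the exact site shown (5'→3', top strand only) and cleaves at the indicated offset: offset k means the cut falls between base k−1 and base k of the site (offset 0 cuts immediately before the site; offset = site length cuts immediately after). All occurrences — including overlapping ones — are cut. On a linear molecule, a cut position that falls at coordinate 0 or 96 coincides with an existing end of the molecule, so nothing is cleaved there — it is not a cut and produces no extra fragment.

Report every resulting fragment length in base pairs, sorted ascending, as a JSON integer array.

Scan for sites:
  HnxIX (CTTCAAA, off=2): starts [7, 24, 37, 65, 77] → cuts [9, 26, 39, 67, 79]
  KluI (GGGCGA, off=0): no sites
  PtaVI (GTACT, off=3): starts [1, 89] → cuts [4, 92]
  ZebIII (CGGC, off=2): no sites
  RvuI (CTAGTTC, off=1): no sites

Pooled cuts: [4, 9, 26, 39, 67, 79, 92]

Fragment lengths:
  [0,4): 4 bp
  [4,9): 5 bp
  [9,26): 17 bp
  [26,39): 13 bp
  [39,67): 28 bp
  [67,79): 12 bp
  [79,92): 13 bp
  [92,96): 4 bp

[4,4,5,12,13,13,17,28]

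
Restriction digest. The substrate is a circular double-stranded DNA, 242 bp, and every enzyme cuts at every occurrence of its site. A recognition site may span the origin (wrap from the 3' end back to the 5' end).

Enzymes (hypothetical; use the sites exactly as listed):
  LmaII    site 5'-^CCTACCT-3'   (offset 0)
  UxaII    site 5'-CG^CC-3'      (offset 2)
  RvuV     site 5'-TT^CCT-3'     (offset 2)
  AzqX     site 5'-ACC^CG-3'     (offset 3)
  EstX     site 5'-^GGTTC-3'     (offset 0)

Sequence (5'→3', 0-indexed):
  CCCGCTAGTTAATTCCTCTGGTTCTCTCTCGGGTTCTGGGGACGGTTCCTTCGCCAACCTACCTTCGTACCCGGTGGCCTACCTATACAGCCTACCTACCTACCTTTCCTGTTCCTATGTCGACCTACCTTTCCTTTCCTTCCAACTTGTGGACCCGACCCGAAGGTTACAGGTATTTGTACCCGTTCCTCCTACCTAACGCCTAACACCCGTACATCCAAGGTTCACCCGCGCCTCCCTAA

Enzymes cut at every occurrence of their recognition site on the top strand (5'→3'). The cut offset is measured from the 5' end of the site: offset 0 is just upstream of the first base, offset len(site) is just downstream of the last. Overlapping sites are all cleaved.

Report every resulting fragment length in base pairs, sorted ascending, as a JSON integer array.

[3,4,4,4,4,4,4,5,5,5,6,6,6,8,9,9,9,10,11,11,11,12,12,12,13,14,18,23]

Scan for sites:
  LmaII CCTACCT/0: at [57, 77, 90, 94, 98, 123, 190] ⇒ [57, 77, 90, 94, 98, 123, 190]
  UxaII CGCC/2: at [51, 199, 231] ⇒ [53, 201, 233]
  RvuV TTCCT/2: at [12, 45, 105, 111, 130, 135, 185] ⇒ [14, 47, 107, 113, 132, 137, 187]
  AzqX ACCCG/3: at [68, 152, 157, 180, 207, 226, 241] ⇒ [2, 71, 155, 160, 183, 210, 229]
  EstX GGTTC/0: at [19, 31, 43, 221] ⇒ [19, 31, 43, 221]

Pooled cuts: [2, 14, 19, 31, 43, 47, 53, 57, 71, 77, 90, 94, 98, 107, 113, 123, 132, 137, 155, 160, 183, 187, 190, 201, 210, 221, 229, 233]

Fragment lengths:
  2→14: 12 bp
  14→19: 5 bp
  19→31: 12 bp
  31→43: 12 bp
  43→47: 4 bp
  47→53: 6 bp
  53→57: 4 bp
  57→71: 14 bp
  71→77: 6 bp
  77→90: 13 bp
  90→94: 4 bp
  94→98: 4 bp
  98→107: 9 bp
  107→113: 6 bp
  113→123: 10 bp
  123→132: 9 bp
  132→137: 5 bp
  137→155: 18 bp
  155→160: 5 bp
  160→183: 23 bp
  183→187: 4 bp
  187→190: 3 bp
  190→201: 11 bp
  201→210: 9 bp
  210→221: 11 bp
  221→229: 8 bp
  229→233: 4 bp
  233→2 (wrap): 242-233+2 = 11 bp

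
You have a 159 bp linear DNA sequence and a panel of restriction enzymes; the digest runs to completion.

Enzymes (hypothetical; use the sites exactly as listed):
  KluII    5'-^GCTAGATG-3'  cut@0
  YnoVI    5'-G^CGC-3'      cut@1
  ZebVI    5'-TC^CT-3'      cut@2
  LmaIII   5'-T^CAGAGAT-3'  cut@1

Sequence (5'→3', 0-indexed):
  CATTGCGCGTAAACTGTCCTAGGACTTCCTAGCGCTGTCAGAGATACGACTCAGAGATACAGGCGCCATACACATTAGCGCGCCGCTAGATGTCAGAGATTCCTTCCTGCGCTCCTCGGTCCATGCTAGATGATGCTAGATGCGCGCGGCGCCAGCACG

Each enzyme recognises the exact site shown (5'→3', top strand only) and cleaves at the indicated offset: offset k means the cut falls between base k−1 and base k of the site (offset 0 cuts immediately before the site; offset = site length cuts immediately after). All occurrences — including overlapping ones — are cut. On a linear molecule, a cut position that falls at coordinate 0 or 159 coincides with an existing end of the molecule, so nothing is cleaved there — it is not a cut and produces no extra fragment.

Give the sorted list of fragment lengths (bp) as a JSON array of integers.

[2,2,3,4,4,4,5,5,5,6,8,9,9,10,10,10,10,12,13,13,15]

Per-enzyme occurrences:
  KluII GCTAGATG/0: at [84, 124, 134] ⇒ [84, 124, 134]
  YnoVI GCGC/1: at [4, 31, 62, 77, 79, 108, 141, 143, 148] ⇒ [5, 32, 63, 78, 80, 109, 142, 144, 149]
  ZebVI TCCT/2: at [16, 26, 100, 104, 112] ⇒ [18, 28, 102, 106, 114]
  LmaIII TCAGAGAT/1: at [37, 50, 92] ⇒ [38, 51, 93]

Pooled cuts: [5, 18, 28, 32, 38, 51, 63, 78, 80, 84, 93, 102, 106, 109, 114, 124, 134, 142, 144, 149]

Fragments:
  [0,5): 5 bp
  [5,18): 13 bp
  [18,28): 10 bp
  [28,32): 4 bp
  [32,38): 6 bp
  [38,51): 13 bp
  [51,63): 12 bp
  [63,78): 15 bp
  [78,80): 2 bp
  [80,84): 4 bp
  [84,93): 9 bp
  [93,102): 9 bp
  [102,106): 4 bp
  [106,109): 3 bp
  [109,114): 5 bp
  [114,124): 10 bp
  [124,134): 10 bp
  [134,142): 8 bp
  [142,144): 2 bp
  [144,149): 5 bp
  [149,159): 10 bp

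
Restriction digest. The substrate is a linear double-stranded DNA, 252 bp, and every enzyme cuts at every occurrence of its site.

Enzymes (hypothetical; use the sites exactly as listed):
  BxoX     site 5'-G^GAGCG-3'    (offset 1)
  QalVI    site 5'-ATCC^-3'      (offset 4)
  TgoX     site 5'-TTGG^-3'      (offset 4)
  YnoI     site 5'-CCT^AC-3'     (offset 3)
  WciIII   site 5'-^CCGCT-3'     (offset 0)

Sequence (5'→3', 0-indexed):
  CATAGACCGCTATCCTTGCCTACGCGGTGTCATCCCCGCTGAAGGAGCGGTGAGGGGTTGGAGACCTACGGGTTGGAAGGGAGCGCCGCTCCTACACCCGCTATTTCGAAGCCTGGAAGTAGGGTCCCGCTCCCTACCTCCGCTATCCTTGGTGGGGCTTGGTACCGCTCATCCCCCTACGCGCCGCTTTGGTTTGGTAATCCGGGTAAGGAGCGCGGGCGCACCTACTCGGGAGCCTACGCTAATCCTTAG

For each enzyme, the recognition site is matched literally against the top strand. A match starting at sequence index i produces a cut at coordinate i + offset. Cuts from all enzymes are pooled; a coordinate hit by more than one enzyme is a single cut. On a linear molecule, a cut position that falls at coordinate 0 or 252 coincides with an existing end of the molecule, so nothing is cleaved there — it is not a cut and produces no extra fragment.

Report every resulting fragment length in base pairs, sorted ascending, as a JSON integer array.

[2,4,4,4,4,4,4,5,5,5,6,6,6,6,7,8,9,9,9,9,9,9,10,10,10,12,14,16,17,29]

Site scan:
  BxoX GGAGCG/1: at [43, 79, 209] ⇒ [44, 80, 210]
  QalVI ATCC/4: at [11, 31, 144, 170, 199, 244] ⇒ [15, 35, 148, 174, 203, 248]
  TgoX TTGG/4: at [57, 72, 148, 158, 188, 193] ⇒ [61, 76, 152, 162, 192, 197]
  YnoI CCTAC/3: at [18, 64, 90, 132, 175, 223, 235] ⇒ [21, 67, 93, 135, 178, 226, 238]
  WciIII CCGCT/0: at [6, 35, 85, 97, 126, 139, 164, 183] ⇒ [6, 35, 85, 97, 126, 139, 164, 183]

Pooled cuts: [6, 15, 21, 35, 44, 61, 67, 76, 80, 85, 93, 97, 126, 135, 139, 148, 152, 162, 164, 174, 178, 183, 192, 197, 203, 210, 226, 238, 248]

Fragments:
  [0,6): 6 bp
  [6,15): 9 bp
  [15,21): 6 bp
  [21,35): 14 bp
  [35,44): 9 bp
  [44,61): 17 bp
  [61,67): 6 bp
  [67,76): 9 bp
  [76,80): 4 bp
  [80,85): 5 bp
  [85,93): 8 bp
  [93,97): 4 bp
  [97,126): 29 bp
  [126,135): 9 bp
  [135,139): 4 bp
  [139,148): 9 bp
  [148,152): 4 bp
  [152,162): 10 bp
  [162,164): 2 bp
  [164,174): 10 bp
  [174,178): 4 bp
  [178,183): 5 bp
  [183,192): 9 bp
  [192,197): 5 bp
  [197,203): 6 bp
  [203,210): 7 bp
  [210,226): 16 bp
  [226,238): 12 bp
  [238,248): 10 bp
  [248,252): 4 bp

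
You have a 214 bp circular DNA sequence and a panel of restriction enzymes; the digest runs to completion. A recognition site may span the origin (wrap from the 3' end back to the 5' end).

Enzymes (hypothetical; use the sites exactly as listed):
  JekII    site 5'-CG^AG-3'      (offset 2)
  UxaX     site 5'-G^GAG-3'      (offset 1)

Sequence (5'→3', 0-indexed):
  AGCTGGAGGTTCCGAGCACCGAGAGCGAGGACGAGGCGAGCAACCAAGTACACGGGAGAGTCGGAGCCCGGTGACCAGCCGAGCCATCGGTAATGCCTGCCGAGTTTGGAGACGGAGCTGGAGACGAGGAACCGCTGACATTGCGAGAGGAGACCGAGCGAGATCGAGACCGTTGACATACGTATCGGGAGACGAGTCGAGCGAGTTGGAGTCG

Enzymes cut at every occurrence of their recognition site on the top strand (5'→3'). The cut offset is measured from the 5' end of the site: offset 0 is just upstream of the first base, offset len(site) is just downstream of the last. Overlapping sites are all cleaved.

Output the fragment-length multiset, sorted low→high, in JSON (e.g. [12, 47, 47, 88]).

[4,4,4,5,5,5,5,6,6,6,6,6,6,6,6,6,7,7,8,9,17,18,19,21,22]

Site scan:
  JekII CGAG/2: at [12, 19, 25, 31, 36, 79, 100, 124, 143, 154, 158, 164, 192, 197, 201, 212] ⇒ [0, 14, 21, 27, 33, 38, 81, 102, 126, 145, 156, 160, 166, 194, 199, 203]
  UxaX GGAG/1: at [4, 54, 62, 107, 113, 119, 148, 187, 207] ⇒ [5, 55, 63, 108, 114, 120, 149, 188, 208]

All cut coordinates (distinct, sorted): [0, 5, 14, 21, 27, 33, 38, 55, 63, 81, 102, 108, 114, 120, 126, 145, 149, 156, 160, 166, 188, 194, 199, 203, 208]

Fragments:
  0→5: 5 bp
  5→14: 9 bp
  14→21: 7 bp
  21→27: 6 bp
  27→33: 6 bp
  33→38: 5 bp
  38→55: 17 bp
  55→63: 8 bp
  63→81: 18 bp
  81→102: 21 bp
  102→108: 6 bp
  108→114: 6 bp
  114→120: 6 bp
  120→126: 6 bp
  126→145: 19 bp
  145→149: 4 bp
  149→156: 7 bp
  156→160: 4 bp
  160→166: 6 bp
  166→188: 22 bp
  188→194: 6 bp
  194→199: 5 bp
  199→203: 4 bp
  203→208: 5 bp
  208→0 (wrap): 214-208+0 = 6 bp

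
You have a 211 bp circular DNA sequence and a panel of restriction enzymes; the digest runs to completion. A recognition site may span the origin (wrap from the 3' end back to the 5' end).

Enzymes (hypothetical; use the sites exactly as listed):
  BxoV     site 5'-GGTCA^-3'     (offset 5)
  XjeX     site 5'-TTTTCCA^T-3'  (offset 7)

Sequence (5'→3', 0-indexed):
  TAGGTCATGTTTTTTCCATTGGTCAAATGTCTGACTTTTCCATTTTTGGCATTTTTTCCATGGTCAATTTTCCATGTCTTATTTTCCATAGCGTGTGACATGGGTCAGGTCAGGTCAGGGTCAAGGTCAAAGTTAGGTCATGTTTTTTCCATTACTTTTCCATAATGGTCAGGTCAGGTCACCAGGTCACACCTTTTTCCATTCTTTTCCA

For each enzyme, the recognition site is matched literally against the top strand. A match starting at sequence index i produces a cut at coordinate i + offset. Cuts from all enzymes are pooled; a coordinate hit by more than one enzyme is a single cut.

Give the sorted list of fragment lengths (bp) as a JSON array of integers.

Per-enzyme occurrences:
  BxoV (GGTCA, off=5): starts [2, 20, 61, 102, 107, 112, 118, 124, 135, 166, 171, 176, 184] → cuts [7, 25, 66, 107, 112, 117, 123, 129, 140, 171, 176, 181, 189]
  XjeX (TTTTCCAT, off=7): starts [11, 35, 53, 67, 81, 144, 155, 194, 204] → cuts [0, 18, 42, 60, 74, 88, 151, 162, 201]

Pooled cuts: [0, 7, 18, 25, 42, 60, 66, 74, 88, 107, 112, 117, 123, 129, 140, 151, 162, 171, 176, 181, 189, 201]

Fragment lengths:
  0→7: 7 bp
  7→18: 11 bp
  18→25: 7 bp
  25→42: 17 bp
  42→60: 18 bp
  60→66: 6 bp
  66→74: 8 bp
  74→88: 14 bp
  88→107: 19 bp
  107→112: 5 bp
  112→117: 5 bp
  117→123: 6 bp
  123→129: 6 bp
  129→140: 11 bp
  140→151: 11 bp
  151→162: 11 bp
  162→171: 9 bp
  171→176: 5 bp
  176→181: 5 bp
  181→189: 8 bp
  189→201: 12 bp
  201→0 (wrap): 211-201+0 = 10 bp

[5,5,5,5,6,6,6,7,7,8,8,9,10,11,11,11,11,12,14,17,18,19]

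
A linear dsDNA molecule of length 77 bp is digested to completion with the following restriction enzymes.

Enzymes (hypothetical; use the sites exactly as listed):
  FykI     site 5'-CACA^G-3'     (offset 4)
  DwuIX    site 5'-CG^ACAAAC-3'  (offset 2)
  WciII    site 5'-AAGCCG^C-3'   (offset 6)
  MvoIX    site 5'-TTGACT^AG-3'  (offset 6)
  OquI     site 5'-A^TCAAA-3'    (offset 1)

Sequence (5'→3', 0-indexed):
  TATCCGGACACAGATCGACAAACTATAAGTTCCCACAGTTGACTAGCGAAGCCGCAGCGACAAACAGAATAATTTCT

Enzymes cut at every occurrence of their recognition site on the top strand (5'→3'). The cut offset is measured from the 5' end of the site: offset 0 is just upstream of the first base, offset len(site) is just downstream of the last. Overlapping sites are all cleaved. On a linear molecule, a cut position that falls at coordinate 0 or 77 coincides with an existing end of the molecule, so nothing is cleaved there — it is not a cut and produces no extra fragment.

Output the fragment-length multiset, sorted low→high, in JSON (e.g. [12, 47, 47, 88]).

[5,5,7,10,12,18,20]

Site scan:
  FykI CACAG/4: at [8, 33] ⇒ [12, 37]
  DwuIX CGACAAAC/2: at [15, 57] ⇒ [17, 59]
  WciII AAGCCGC/6: at [48] ⇒ [54]
  MvoIX TTGACTAG/6: at [38] ⇒ [44]
  OquI (ATCAAA, off=1): no sites

Pooled cuts: [12, 17, 37, 44, 54, 59]

Fragments:
  [0,12): 12 bp
  [12,17): 5 bp
  [17,37): 20 bp
  [37,44): 7 bp
  [44,54): 10 bp
  [54,59): 5 bp
  [59,77): 18 bp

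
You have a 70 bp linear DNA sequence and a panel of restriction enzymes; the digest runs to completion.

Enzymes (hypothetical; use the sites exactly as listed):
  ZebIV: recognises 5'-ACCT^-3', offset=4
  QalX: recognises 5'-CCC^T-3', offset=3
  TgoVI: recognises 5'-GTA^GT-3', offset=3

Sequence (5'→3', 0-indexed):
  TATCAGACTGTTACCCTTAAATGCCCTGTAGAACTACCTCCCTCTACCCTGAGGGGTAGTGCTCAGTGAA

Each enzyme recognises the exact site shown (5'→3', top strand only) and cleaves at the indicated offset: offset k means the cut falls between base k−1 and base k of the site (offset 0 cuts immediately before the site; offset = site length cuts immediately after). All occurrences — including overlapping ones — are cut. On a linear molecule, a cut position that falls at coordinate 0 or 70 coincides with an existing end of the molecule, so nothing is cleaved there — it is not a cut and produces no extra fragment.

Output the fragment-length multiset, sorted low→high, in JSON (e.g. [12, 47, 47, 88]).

[3,7,9,10,12,13,16]

Per-enzyme occurrences:
  ZebIV ACCT/4: at [35] ⇒ [39]
  QalX CCCT/3: at [13, 23, 39, 46] ⇒ [16, 26, 42, 49]
  TgoVI GTAGT/3: at [55] ⇒ [58]

Pooled cuts: [16, 26, 39, 42, 49, 58]

Fragment lengths:
  [0,16): 16 bp
  [16,26): 10 bp
  [26,39): 13 bp
  [39,42): 3 bp
  [42,49): 7 bp
  [49,58): 9 bp
  [58,70): 12 bp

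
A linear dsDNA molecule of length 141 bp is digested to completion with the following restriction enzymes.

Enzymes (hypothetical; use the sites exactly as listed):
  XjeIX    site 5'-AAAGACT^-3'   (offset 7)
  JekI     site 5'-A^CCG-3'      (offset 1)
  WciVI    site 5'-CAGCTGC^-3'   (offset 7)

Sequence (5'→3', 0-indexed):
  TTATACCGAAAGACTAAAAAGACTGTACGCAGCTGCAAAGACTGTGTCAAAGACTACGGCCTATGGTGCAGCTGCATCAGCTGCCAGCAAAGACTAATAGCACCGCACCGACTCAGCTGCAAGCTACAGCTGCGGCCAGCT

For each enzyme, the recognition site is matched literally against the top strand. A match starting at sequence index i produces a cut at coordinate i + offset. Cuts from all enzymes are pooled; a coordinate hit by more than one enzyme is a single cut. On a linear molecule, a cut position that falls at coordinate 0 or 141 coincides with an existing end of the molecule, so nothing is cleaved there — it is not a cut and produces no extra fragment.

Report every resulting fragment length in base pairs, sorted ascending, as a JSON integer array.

[5,5,7,7,8,9,9,10,11,12,12,13,13,20]

Per-enzyme occurrences:
  XjeIX (AAAGACT, off=7): starts [8, 17, 36, 48, 88] → cuts [15, 24, 43, 55, 95]
  JekI (ACCG, off=1): starts [4, 101, 106] → cuts [5, 102, 107]
  WciVI (CAGCTGC, off=7): starts [29, 68, 77, 113, 126] → cuts [36, 75, 84, 120, 133]

All cut coordinates (distinct, sorted): [5, 15, 24, 36, 43, 55, 75, 84, 95, 102, 107, 120, 133]

Fragments:
  [0,5): 5 bp
  [5,15): 10 bp
  [15,24): 9 bp
  [24,36): 12 bp
  [36,43): 7 bp
  [43,55): 12 bp
  [55,75): 20 bp
  [75,84): 9 bp
  [84,95): 11 bp
  [95,102): 7 bp
  [102,107): 5 bp
  [107,120): 13 bp
  [120,133): 13 bp
  [133,141): 8 bp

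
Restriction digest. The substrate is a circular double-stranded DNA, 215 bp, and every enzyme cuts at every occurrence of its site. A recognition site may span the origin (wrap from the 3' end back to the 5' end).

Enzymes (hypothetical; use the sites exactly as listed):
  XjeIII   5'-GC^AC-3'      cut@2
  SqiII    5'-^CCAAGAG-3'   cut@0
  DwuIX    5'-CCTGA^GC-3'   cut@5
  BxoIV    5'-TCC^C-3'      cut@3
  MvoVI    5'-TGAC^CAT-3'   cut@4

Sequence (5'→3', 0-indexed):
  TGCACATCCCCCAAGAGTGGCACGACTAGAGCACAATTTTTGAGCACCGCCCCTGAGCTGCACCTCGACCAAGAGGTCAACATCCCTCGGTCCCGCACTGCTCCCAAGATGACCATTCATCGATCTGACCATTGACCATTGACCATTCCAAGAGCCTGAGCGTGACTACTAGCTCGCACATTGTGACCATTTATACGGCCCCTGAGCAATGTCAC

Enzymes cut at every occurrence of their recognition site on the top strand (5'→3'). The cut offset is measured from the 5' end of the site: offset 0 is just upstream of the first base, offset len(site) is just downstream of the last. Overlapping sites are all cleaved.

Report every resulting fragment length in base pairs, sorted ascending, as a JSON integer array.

[1,3,4,5,6,7,7,7,8,8,9,10,11,11,11,12,13,13,16,17,18,18]

Scan for sites:
  XjeIII GCAC/2: at [1, 19, 30, 43, 59, 94, 175] ⇒ [3, 21, 32, 45, 61, 96, 177]
  SqiII CCAAGAG/0: at [10, 68, 147] ⇒ [10, 68, 147]
  DwuIX CCTGAGC/5: at [51, 154, 200] ⇒ [56, 159, 205]
  BxoIV TCCC/3: at [6, 82, 90, 101] ⇒ [9, 85, 93, 104]
  MvoVI TGACCAT/4: at [109, 125, 132, 139, 183] ⇒ [113, 129, 136, 143, 187]

Pooled cuts: [3, 9, 10, 21, 32, 45, 56, 61, 68, 85, 93, 96, 104, 113, 129, 136, 143, 147, 159, 177, 187, 205]

Fragments:
  3→9: 6 bp
  9→10: 1 bp
  10→21: 11 bp
  21→32: 11 bp
  32→45: 13 bp
  45→56: 11 bp
  56→61: 5 bp
  61→68: 7 bp
  68→85: 17 bp
  85→93: 8 bp
  93→96: 3 bp
  96→104: 8 bp
  104→113: 9 bp
  113→129: 16 bp
  129→136: 7 bp
  136→143: 7 bp
  143→147: 4 bp
  147→159: 12 bp
  159→177: 18 bp
  177→187: 10 bp
  187→205: 18 bp
  205→3 (wrap): 215-205+3 = 13 bp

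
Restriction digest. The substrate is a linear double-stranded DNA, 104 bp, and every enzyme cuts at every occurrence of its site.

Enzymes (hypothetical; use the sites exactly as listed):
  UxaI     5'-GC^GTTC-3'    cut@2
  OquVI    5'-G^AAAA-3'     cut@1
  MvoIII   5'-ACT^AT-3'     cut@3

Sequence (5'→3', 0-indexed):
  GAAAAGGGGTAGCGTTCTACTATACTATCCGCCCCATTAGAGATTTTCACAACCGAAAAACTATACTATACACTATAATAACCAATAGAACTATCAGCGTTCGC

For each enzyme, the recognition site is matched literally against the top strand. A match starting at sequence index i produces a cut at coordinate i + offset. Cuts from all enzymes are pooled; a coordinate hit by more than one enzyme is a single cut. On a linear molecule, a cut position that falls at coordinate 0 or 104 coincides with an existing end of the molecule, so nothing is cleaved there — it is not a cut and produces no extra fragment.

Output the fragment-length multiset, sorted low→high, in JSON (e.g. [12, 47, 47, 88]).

Per-enzyme occurrences:
  UxaI GCGTTC/2: at [11, 96] ⇒ [13, 98]
  OquVI GAAAA/1: at [0, 54] ⇒ [1, 55]
  MvoIII ACTAT/3: at [18, 23, 59, 64, 71, 89] ⇒ [21, 26, 62, 67, 74, 92]

Pooled cuts: [1, 13, 21, 26, 55, 62, 67, 74, 92, 98]

Fragment lengths:
  [0,1): 1 bp
  [1,13): 12 bp
  [13,21): 8 bp
  [21,26): 5 bp
  [26,55): 29 bp
  [55,62): 7 bp
  [62,67): 5 bp
  [67,74): 7 bp
  [74,92): 18 bp
  [92,98): 6 bp
  [98,104): 6 bp

[1,5,5,6,6,7,7,8,12,18,29]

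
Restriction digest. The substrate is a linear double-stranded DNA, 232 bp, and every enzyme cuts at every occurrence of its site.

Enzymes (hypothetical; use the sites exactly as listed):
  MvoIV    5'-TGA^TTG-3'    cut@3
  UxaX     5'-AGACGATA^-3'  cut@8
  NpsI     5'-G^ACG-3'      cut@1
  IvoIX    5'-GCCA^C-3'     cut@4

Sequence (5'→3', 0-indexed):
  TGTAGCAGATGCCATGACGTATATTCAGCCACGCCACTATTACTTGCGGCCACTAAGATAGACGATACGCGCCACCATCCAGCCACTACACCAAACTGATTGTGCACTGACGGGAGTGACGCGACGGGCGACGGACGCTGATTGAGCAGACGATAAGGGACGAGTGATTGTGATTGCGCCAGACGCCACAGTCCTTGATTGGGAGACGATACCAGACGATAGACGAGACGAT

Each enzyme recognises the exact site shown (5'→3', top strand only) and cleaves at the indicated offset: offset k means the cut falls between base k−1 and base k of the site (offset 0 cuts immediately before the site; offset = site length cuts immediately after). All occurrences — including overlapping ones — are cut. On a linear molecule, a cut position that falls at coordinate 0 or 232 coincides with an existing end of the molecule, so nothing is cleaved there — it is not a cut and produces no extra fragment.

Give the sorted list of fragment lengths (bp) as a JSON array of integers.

[1,4,4,4,5,5,5,5,6,6,6,6,6,6,7,7,7,7,8,8,9,9,9,10,10,11,14,15,16,16]

Scan for sites:
  MvoIV TGATTG/3: at [96, 138, 164, 170, 195] ⇒ [99, 141, 167, 173, 198]
  UxaX AGACGATA/8: at [59, 147, 203, 213] ⇒ [67, 155, 211, 221]
  NpsI GACG/1: at [15, 60, 108, 117, 122, 129, 133, 148, 158, 181, 204, 214, 221, 226] ⇒ [16, 61, 109, 118, 123, 130, 134, 149, 159, 182, 205, 215, 222, 227]
  IvoIX GCCAC/4: at [27, 32, 48, 70, 81, 184] ⇒ [31, 36, 52, 74, 85, 188]

All cut coordinates (distinct, sorted): [16, 31, 36, 52, 61, 67, 74, 85, 99, 109, 118, 123, 130, 134, 141, 149, 155, 159, 167, 173, 182, 188, 198, 205, 211, 215, 221, 222, 227]

Fragments:
  [0,16): 16 bp
  [16,31): 15 bp
  [31,36): 5 bp
  [36,52): 16 bp
  [52,61): 9 bp
  [61,67): 6 bp
  [67,74): 7 bp
  [74,85): 11 bp
  [85,99): 14 bp
  [99,109): 10 bp
  [109,118): 9 bp
  [118,123): 5 bp
  [123,130): 7 bp
  [130,134): 4 bp
  [134,141): 7 bp
  [141,149): 8 bp
  [149,155): 6 bp
  [155,159): 4 bp
  [159,167): 8 bp
  [167,173): 6 bp
  [173,182): 9 bp
  [182,188): 6 bp
  [188,198): 10 bp
  [198,205): 7 bp
  [205,211): 6 bp
  [211,215): 4 bp
  [215,221): 6 bp
  [221,222): 1 bp
  [222,227): 5 bp
  [227,232): 5 bp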